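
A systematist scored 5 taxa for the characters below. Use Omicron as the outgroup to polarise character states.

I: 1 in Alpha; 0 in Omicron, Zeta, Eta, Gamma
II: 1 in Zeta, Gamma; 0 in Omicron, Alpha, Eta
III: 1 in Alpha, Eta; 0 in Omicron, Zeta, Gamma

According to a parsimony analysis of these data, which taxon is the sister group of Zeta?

Gamma

The outgroup has state '0' for every character, so '1' is the derived state throughout.
I (derived state '1') is unique to Alpha (autapomorphy; uninformative for grouping).
II: derived state '1' in Gamma and Zeta only — synapomorphy for {Gamma, Zeta}.
Only Alpha and Eta show the derived state '1' for III, supporting them as a clade.
Most parsimonious ingroup topology: ((Eta,Alpha),(Zeta,Gamma)).
Zeta and Gamma form a cherry on this tree, so they are sister taxa.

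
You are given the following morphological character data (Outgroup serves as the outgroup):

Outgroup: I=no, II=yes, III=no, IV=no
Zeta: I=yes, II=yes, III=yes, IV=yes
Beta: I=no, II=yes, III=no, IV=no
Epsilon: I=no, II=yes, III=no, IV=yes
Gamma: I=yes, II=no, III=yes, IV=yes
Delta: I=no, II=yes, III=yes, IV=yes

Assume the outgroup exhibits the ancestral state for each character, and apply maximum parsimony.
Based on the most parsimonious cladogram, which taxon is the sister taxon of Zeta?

Character polarity is set by the outgroup: the derived state is whichever differs from the outgroup's state, so for II the derived state is 'no', and for the remaining characters it is 'yes'.
Only Gamma and Zeta show the derived state 'yes' for I, supporting them as a clade.
II: derived state 'no' in Gamma only — an autapomorphy, so it tells us nothing about relationships among taxa.
Only Delta, Gamma, and Zeta show the derived state 'yes' for III, supporting them as a clade.
Only Delta, Epsilon, Gamma, and Zeta show the derived state 'yes' for IV, supporting them as a clade.
Most parsimonious ingroup topology: ((((Zeta,Gamma),Delta),Epsilon),Beta).
Zeta and Gamma form a cherry on this tree, so they are sister taxa.

Gamma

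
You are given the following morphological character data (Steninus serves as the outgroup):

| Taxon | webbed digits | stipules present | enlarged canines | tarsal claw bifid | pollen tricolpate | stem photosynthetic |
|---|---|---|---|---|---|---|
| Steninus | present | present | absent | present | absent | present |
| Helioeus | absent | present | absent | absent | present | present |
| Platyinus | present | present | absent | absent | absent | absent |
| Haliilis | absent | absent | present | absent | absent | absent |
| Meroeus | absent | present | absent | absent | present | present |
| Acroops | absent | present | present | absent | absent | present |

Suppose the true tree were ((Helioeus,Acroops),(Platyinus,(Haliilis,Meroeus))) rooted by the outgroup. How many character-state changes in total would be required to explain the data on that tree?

Map each character onto ((Helioeus,Acroops),(Platyinus,(Haliilis,Meroeus))) (rooted by Steninus) and count the minimum state changes it requires (Fitch parsimony):
webbed digits: 2; stipules present: 1; enlarged canines: 2; tarsal claw bifid: 1; pollen tricolpate: 2; stem photosynthetic: 2.
Total tree length = 10.

10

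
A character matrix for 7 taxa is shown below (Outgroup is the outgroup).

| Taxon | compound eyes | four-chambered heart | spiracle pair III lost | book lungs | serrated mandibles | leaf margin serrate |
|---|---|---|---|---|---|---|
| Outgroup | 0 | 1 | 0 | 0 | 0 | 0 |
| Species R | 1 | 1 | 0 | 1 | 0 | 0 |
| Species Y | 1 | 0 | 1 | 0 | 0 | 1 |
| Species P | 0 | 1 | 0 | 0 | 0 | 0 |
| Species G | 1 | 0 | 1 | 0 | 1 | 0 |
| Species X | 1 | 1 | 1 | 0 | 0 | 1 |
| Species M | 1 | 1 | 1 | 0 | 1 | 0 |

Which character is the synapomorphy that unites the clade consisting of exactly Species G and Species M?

serrated mandibles

Character polarity is set by the outgroup: the derived state is whichever differs from the outgroup's state, so for four-chambered heart the derived state is '0', and for the remaining characters it is '1'.
compound eyes (derived state '1') is shared by Species G, Species M, Species R, Species X, and Species Y — a synapomorphy uniting that clade.
four-chambered heart (state '0') occurs in Species G and Species Y but conflicts with the nesting implied by the other characters — most parsimoniously interpreted as homoplasy.
spiracle pair III lost: derived state '1' in Species G, Species M, Species X, and Species Y only — synapomorphy for {Species G, Species M, Species X, Species Y}.
book lungs: derived state '1' in Species R only — an autapomorphy, so it tells us nothing about relationships among taxa.
serrated mandibles: derived state '1' in Species G and Species M only — synapomorphy for {Species G, Species M}.
Only Species X and Species Y show the derived state '1' for leaf margin serrate, supporting them as a clade.
Most parsimonious ingroup topology: ((Species R,((Species Y,Species X),(Species G,Species M))),Species P).
The clade {Species G, Species M} is supported by serrated mandibles: its derived state '1' occurs in exactly those taxa and in no other taxon (including the outgroup).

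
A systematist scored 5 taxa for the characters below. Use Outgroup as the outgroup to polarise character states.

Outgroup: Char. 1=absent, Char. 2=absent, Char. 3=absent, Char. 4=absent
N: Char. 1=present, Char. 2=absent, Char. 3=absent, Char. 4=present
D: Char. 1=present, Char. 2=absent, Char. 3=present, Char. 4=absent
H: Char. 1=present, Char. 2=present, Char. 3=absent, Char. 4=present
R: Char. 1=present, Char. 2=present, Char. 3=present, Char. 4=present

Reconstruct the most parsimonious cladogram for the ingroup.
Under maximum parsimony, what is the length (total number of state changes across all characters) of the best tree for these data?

5

The outgroup has state 'absent' for every character, so 'present' is the derived state throughout.
Char. 1 (derived state 'present') is shared by all ingroup taxa — unites the whole ingroup.
Char. 2: derived state 'present' in H and R only — synapomorphy for {H, R}.
Char. 3 (state 'present') occurs in D and R but conflicts with the nesting implied by the other characters — most parsimoniously interpreted as homoplasy.
Char. 4 (derived state 'present') is shared by H, N, and R — a synapomorphy uniting that clade.
Most parsimonious ingroup topology: ((N,(H,R)),D).
Changes per character on this tree: Char. 1: 1; Char. 2: 1; Char. 3: 2; Char. 4: 1.
Total = 5.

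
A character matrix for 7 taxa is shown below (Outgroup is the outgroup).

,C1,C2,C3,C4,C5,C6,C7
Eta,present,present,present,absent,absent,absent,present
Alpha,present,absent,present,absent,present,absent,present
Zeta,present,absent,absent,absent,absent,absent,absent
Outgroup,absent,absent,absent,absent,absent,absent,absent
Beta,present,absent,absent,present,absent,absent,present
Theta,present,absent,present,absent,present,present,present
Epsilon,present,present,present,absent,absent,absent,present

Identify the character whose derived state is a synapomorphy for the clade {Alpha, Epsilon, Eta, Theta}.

The outgroup has state 'absent' for every character, so 'present' is the derived state throughout.
All ingroup taxa share the derived state 'present' for C1; it defines the ingroup but does not resolve relationships within it.
Only Epsilon and Eta show the derived state 'present' for C2, supporting them as a clade.
C3 (derived state 'present') is shared by Alpha, Epsilon, Eta, and Theta — a synapomorphy uniting that clade.
C4 (derived state 'present') is unique to Beta (autapomorphy; uninformative for grouping).
C5 (derived state 'present') is shared by Alpha and Theta — a synapomorphy uniting that clade.
C6 (derived state 'present') is unique to Theta (autapomorphy; uninformative for grouping).
Only Alpha, Beta, Epsilon, Eta, and Theta show the derived state 'present' for C7, supporting them as a clade.
Most parsimonious ingroup topology: ((((Epsilon,Eta),(Theta,Alpha)),Beta),Zeta).
The clade {Alpha, Epsilon, Eta, Theta} is supported by C3: its derived state 'present' occurs in exactly those taxa and in no other taxon (including the outgroup).

C3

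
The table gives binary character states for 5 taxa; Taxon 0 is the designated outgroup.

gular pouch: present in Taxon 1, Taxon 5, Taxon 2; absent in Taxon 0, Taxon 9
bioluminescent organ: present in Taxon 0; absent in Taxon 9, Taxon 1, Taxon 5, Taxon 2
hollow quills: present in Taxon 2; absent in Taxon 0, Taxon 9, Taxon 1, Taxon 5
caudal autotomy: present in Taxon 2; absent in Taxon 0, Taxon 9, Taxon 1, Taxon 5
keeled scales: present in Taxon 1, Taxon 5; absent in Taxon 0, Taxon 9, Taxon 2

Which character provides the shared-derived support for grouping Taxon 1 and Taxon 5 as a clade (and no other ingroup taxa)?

Character polarity is set by the outgroup: the derived state is whichever differs from the outgroup's state, so for bioluminescent organ the derived state is 'absent', and for the remaining characters it is 'present'.
gular pouch: derived state 'present' in Taxon 1, Taxon 2, and Taxon 5 only — synapomorphy for {Taxon 1, Taxon 2, Taxon 5}.
All ingroup taxa share the derived state 'absent' for bioluminescent organ; it defines the ingroup but does not resolve relationships within it.
hollow quills: derived state 'present' in Taxon 2 only — an autapomorphy, so it tells us nothing about relationships among taxa.
caudal autotomy: derived state 'present' in Taxon 2 only — an autapomorphy, so it tells us nothing about relationships among taxa.
keeled scales (derived state 'present') is shared by Taxon 1 and Taxon 5 — a synapomorphy uniting that clade.
Most parsimonious ingroup topology: (Taxon 9,((Taxon 1,Taxon 5),Taxon 2)).
The clade {Taxon 1, Taxon 5} is supported by keeled scales: its derived state 'present' occurs in exactly those taxa and in no other taxon (including the outgroup).

keeled scales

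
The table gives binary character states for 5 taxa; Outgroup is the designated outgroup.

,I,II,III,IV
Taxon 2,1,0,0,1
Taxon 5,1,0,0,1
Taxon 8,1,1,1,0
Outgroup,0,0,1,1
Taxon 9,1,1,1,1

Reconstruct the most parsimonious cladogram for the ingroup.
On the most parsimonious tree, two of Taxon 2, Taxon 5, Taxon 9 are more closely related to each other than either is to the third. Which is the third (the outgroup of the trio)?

Character polarity is set by the outgroup: the derived state is whichever differs from the outgroup's state, so for III, IV the derived state is '0', and for the remaining characters it is '1'.
I (derived state '1') is shared by all ingroup taxa — unites the whole ingroup.
II (derived state '1') is shared by Taxon 8 and Taxon 9 — a synapomorphy uniting that clade.
Only Taxon 2 and Taxon 5 show the derived state '0' for III, supporting them as a clade.
IV: derived state '0' in Taxon 8 only — an autapomorphy, so it tells us nothing about relationships among taxa.
Most parsimonious ingroup topology: ((Taxon 9,Taxon 8),(Taxon 2,Taxon 5)).
Taxon 2 and Taxon 5 share a more recent common ancestor with each other than either does with Taxon 9, so Taxon 9 is the least closely related of the three.

Taxon 9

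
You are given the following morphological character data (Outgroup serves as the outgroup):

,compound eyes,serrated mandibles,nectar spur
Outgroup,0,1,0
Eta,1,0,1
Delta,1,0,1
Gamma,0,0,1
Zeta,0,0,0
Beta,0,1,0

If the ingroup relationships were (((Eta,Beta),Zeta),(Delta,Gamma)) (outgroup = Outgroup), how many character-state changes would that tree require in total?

6

Map each character onto (((Eta,Beta),Zeta),(Delta,Gamma)) (rooted by Outgroup) and count the minimum state changes it requires (Fitch parsimony):
compound eyes: 2; serrated mandibles: 2; nectar spur: 2.
Total tree length = 6.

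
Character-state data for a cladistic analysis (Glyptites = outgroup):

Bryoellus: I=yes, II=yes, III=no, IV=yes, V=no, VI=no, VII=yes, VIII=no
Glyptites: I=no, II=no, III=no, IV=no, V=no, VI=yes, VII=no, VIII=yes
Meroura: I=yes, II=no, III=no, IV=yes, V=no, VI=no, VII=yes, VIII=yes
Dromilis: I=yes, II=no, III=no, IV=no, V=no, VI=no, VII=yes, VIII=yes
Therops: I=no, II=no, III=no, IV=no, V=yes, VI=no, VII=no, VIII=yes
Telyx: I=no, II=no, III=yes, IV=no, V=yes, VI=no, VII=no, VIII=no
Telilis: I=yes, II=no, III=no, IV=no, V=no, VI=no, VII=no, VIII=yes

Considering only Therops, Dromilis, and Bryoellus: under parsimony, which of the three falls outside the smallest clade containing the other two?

Therops

Character polarity is set by the outgroup: the derived state is whichever differs from the outgroup's state, so for VI, VIII the derived state is 'no', and for the remaining characters it is 'yes'.
I: derived state 'yes' in Bryoellus, Dromilis, Meroura, and Telilis only — synapomorphy for {Bryoellus, Dromilis, Meroura, Telilis}.
II (derived state 'yes') is unique to Bryoellus (autapomorphy; uninformative for grouping).
III: derived state 'yes' in Telyx only — an autapomorphy, so it tells us nothing about relationships among taxa.
IV (derived state 'yes') is shared by Bryoellus and Meroura — a synapomorphy uniting that clade.
V: derived state 'yes' in Telyx and Therops only — synapomorphy for {Telyx, Therops}.
All ingroup taxa share the derived state 'no' for VI; it defines the ingroup but does not resolve relationships within it.
VII (derived state 'yes') is shared by Bryoellus, Dromilis, and Meroura — a synapomorphy uniting that clade.
VIII (state 'no') occurs in Bryoellus and Telyx but conflicts with the nesting implied by the other characters — most parsimoniously interpreted as homoplasy.
Most parsimonious ingroup topology: (((Dromilis,(Meroura,Bryoellus)),Telilis),(Therops,Telyx)).
Bryoellus and Dromilis share a more recent common ancestor with each other than either does with Therops, so Therops is the least closely related of the three.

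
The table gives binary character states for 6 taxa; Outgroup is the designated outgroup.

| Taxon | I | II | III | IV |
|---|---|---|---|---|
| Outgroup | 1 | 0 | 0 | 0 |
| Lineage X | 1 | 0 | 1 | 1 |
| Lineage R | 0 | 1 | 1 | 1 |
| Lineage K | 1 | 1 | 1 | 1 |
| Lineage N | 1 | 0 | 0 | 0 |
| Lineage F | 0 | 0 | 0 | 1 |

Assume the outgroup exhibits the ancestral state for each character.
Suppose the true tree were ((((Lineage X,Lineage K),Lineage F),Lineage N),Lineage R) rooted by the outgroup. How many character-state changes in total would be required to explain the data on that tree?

Map each character onto ((((Lineage X,Lineage K),Lineage F),Lineage N),Lineage R) (rooted by Outgroup) and count the minimum state changes it requires (Fitch parsimony):
I: 2; II: 2; III: 2; IV: 2.
Total tree length = 8.

8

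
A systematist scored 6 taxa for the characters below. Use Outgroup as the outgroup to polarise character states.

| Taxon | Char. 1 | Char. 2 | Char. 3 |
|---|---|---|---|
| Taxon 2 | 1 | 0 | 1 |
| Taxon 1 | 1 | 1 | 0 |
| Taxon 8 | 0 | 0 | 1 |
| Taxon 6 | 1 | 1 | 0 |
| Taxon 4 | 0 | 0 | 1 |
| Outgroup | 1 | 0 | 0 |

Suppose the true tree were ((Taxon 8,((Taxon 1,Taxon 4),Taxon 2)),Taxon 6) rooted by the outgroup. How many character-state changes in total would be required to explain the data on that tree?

Map each character onto ((Taxon 8,((Taxon 1,Taxon 4),Taxon 2)),Taxon 6) (rooted by Outgroup) and count the minimum state changes it requires (Fitch parsimony):
Char. 1: 2; Char. 2: 2; Char. 3: 2.
Total tree length = 6.

6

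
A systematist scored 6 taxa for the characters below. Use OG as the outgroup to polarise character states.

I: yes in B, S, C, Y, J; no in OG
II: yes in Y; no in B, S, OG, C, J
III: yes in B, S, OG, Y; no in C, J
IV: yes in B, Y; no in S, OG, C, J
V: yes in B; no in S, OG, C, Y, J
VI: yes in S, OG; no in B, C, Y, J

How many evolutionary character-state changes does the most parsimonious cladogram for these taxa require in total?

Character polarity is set by the outgroup: the derived state is whichever differs from the outgroup's state, so for III, VI the derived state is 'no', and for the remaining characters it is 'yes'.
All ingroup taxa share the derived state 'yes' for I; it defines the ingroup but does not resolve relationships within it.
II: derived state 'yes' in Y only — an autapomorphy, so it tells us nothing about relationships among taxa.
III (derived state 'no') is shared by C and J — a synapomorphy uniting that clade.
Only B and Y show the derived state 'yes' for IV, supporting them as a clade.
V: derived state 'yes' in B only — an autapomorphy, so it tells us nothing about relationships among taxa.
VI: derived state 'no' in B, C, J, and Y only — synapomorphy for {B, C, J, Y}.
Most parsimonious ingroup topology: (((B,Y),(J,C)),S).
Changes per character on this tree: I: 1; II: 1; III: 1; IV: 1; V: 1; VI: 1.
Total = 6.

6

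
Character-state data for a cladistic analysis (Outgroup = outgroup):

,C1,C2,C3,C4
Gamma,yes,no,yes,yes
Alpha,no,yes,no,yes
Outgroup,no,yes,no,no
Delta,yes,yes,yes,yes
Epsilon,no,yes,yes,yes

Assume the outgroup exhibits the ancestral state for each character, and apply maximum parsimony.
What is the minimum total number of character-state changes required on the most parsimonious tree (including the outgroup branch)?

4

Character polarity is set by the outgroup: the derived state is whichever differs from the outgroup's state, so for C2 the derived state is 'no', and for the remaining characters it is 'yes'.
C1: derived state 'yes' in Delta and Gamma only — synapomorphy for {Delta, Gamma}.
C2 (derived state 'no') is unique to Gamma (autapomorphy; uninformative for grouping).
C3 (derived state 'yes') is shared by Delta, Epsilon, and Gamma — a synapomorphy uniting that clade.
C4 (derived state 'yes') is shared by all ingroup taxa — unites the whole ingroup.
Most parsimonious ingroup topology: (Alpha,((Gamma,Delta),Epsilon)).
Changes per character on this tree: C1: 1; C2: 1; C3: 1; C4: 1.
Total = 4.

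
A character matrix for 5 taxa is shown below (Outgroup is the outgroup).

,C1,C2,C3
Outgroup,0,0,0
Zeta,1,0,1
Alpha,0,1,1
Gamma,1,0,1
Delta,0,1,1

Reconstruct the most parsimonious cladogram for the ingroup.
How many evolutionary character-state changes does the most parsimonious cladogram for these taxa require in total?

The outgroup has state '0' for every character, so '1' is the derived state throughout.
C1: derived state '1' in Gamma and Zeta only — synapomorphy for {Gamma, Zeta}.
Only Alpha and Delta show the derived state '1' for C2, supporting them as a clade.
C3 (derived state '1') is shared by all ingroup taxa — unites the whole ingroup.
Most parsimonious ingroup topology: ((Zeta,Gamma),(Alpha,Delta)).
Changes per character on this tree: C1: 1; C2: 1; C3: 1.
Total = 3.

3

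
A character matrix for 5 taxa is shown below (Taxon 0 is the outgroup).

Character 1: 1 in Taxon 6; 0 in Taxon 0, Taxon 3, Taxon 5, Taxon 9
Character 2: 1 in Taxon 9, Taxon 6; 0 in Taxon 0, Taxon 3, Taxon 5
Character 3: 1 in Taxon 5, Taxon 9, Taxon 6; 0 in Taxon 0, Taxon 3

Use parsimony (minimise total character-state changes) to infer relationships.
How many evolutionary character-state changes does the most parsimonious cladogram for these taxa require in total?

The outgroup has state '0' for every character, so '1' is the derived state throughout.
Character 1: derived state '1' in Taxon 6 only — an autapomorphy, so it tells us nothing about relationships among taxa.
Character 2: derived state '1' in Taxon 6 and Taxon 9 only — synapomorphy for {Taxon 6, Taxon 9}.
Only Taxon 5, Taxon 6, and Taxon 9 show the derived state '1' for Character 3, supporting them as a clade.
Most parsimonious ingroup topology: (Taxon 3,(Taxon 5,(Taxon 9,Taxon 6))).
Changes per character on this tree: Character 1: 1; Character 2: 1; Character 3: 1.
Total = 3.

3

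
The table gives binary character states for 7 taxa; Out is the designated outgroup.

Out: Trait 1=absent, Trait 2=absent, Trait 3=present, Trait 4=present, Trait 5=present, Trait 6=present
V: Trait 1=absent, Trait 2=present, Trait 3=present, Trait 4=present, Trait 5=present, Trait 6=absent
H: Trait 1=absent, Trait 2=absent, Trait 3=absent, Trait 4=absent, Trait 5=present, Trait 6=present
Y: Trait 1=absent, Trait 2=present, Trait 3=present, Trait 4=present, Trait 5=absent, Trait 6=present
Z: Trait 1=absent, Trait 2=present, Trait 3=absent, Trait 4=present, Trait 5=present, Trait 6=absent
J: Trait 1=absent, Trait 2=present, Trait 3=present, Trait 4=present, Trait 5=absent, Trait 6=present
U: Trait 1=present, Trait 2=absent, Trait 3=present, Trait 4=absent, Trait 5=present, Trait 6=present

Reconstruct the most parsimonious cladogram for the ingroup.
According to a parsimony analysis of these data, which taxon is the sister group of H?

U

Character polarity is set by the outgroup: the derived state is whichever differs from the outgroup's state, so for Trait 3, Trait 4, Trait 5, Trait 6 the derived state is 'absent', and for the remaining characters it is 'present'.
Trait 1: derived state 'present' in U only — an autapomorphy, so it tells us nothing about relationships among taxa.
Trait 2 (derived state 'present') is shared by J, V, Y, and Z — a synapomorphy uniting that clade.
Trait 3 groups H and Z, which is incompatible with the clades supported by the remaining characters; treating it as convergent (homoplasy) costs fewer steps than any alternative tree.
Trait 4: derived state 'absent' in H and U only — synapomorphy for {H, U}.
Trait 5 (derived state 'absent') is shared by J and Y — a synapomorphy uniting that clade.
Trait 6: derived state 'absent' in V and Z only — synapomorphy for {V, Z}.
Most parsimonious ingroup topology: (((V,Z),(Y,J)),(H,U)).
H and U form a cherry on this tree, so they are sister taxa.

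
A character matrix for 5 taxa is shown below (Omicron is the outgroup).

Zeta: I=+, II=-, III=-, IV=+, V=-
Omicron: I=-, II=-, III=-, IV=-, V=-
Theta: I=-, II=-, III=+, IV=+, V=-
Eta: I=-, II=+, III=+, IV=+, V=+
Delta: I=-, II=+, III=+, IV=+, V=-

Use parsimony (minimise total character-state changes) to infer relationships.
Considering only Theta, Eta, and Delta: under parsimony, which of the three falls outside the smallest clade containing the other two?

The outgroup has state '-' for every character, so '+' is the derived state throughout.
I: derived state '+' in Zeta only — an autapomorphy, so it tells us nothing about relationships among taxa.
II (derived state '+') is shared by Delta and Eta — a synapomorphy uniting that clade.
Only Delta, Eta, and Theta show the derived state '+' for III, supporting them as a clade.
IV (derived state '+') is shared by all ingroup taxa — unites the whole ingroup.
V: derived state '+' in Eta only — an autapomorphy, so it tells us nothing about relationships among taxa.
Most parsimonious ingroup topology: ((Theta,(Eta,Delta)),Zeta).
Eta and Delta share a more recent common ancestor with each other than either does with Theta, so Theta is the least closely related of the three.

Theta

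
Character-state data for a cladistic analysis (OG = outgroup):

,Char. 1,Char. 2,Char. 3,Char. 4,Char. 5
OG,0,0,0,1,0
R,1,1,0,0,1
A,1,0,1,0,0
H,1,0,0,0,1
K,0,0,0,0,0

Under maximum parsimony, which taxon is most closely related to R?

H

Character polarity is set by the outgroup: the derived state is whichever differs from the outgroup's state, so for Char. 4 the derived state is '0', and for the remaining characters it is '1'.
Char. 1 (derived state '1') is shared by A, H, and R — a synapomorphy uniting that clade.
Char. 2 (derived state '1') is unique to R (autapomorphy; uninformative for grouping).
Char. 3 (derived state '1') is unique to A (autapomorphy; uninformative for grouping).
All ingroup taxa share the derived state '0' for Char. 4; it defines the ingroup but does not resolve relationships within it.
Char. 5 (derived state '1') is shared by H and R — a synapomorphy uniting that clade.
Most parsimonious ingroup topology: (((R,H),A),K).
R and H form a cherry on this tree, so they are sister taxa.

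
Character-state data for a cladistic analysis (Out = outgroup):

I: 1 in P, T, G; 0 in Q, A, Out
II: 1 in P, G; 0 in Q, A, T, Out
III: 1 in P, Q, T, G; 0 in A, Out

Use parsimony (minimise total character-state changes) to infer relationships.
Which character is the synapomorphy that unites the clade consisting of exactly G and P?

II

The outgroup has state '0' for every character, so '1' is the derived state throughout.
I (derived state '1') is shared by G, P, and T — a synapomorphy uniting that clade.
II (derived state '1') is shared by G and P — a synapomorphy uniting that clade.
III (derived state '1') is shared by G, P, Q, and T — a synapomorphy uniting that clade.
Most parsimonious ingroup topology: (A,(Q,((P,G),T))).
The clade {G, P} is supported by II: its derived state '1' occurs in exactly those taxa and in no other taxon (including the outgroup).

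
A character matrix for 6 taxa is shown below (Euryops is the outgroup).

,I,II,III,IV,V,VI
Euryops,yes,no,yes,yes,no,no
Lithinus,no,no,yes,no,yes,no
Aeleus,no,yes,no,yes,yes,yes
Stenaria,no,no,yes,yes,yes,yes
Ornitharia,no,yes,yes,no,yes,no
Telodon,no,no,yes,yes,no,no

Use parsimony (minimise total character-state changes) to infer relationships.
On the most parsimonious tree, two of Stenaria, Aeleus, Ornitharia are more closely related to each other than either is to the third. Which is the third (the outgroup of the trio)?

Ornitharia

Character polarity is set by the outgroup: the derived state is whichever differs from the outgroup's state, so for I, III, IV the derived state is 'no', and for the remaining characters it is 'yes'.
I (derived state 'no') is shared by all ingroup taxa — unites the whole ingroup.
II groups Aeleus and Ornitharia, which is incompatible with the clades supported by the remaining characters; treating it as convergent (homoplasy) costs fewer steps than any alternative tree.
III: derived state 'no' in Aeleus only — an autapomorphy, so it tells us nothing about relationships among taxa.
IV (derived state 'no') is shared by Lithinus and Ornitharia — a synapomorphy uniting that clade.
V (derived state 'yes') is shared by Aeleus, Lithinus, Ornitharia, and Stenaria — a synapomorphy uniting that clade.
VI (derived state 'yes') is shared by Aeleus and Stenaria — a synapomorphy uniting that clade.
Most parsimonious ingroup topology: (((Lithinus,Ornitharia),(Aeleus,Stenaria)),Telodon).
Stenaria and Aeleus share a more recent common ancestor with each other than either does with Ornitharia, so Ornitharia is the least closely related of the three.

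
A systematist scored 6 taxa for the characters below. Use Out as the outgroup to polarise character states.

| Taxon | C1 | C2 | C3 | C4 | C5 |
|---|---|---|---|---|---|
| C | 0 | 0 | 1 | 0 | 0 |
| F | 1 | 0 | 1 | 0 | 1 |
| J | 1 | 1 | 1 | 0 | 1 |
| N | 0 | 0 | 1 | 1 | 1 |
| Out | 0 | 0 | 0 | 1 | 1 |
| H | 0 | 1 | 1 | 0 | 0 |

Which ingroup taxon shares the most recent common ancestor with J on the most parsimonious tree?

F

Character polarity is set by the outgroup: the derived state is whichever differs from the outgroup's state, so for C4, C5 the derived state is '0', and for the remaining characters it is '1'.
Only F and J show the derived state '1' for C1, supporting them as a clade.
C2 groups H and J, which is incompatible with the clades supported by the remaining characters; treating it as convergent (homoplasy) costs fewer steps than any alternative tree.
C3 (derived state '1') is shared by all ingroup taxa — unites the whole ingroup.
C4: derived state '0' in C, F, H, and J only — synapomorphy for {C, F, H, J}.
C5 (derived state '0') is shared by C and H — a synapomorphy uniting that clade.
Most parsimonious ingroup topology: (N,((C,H),(F,J))).
J and F form a cherry on this tree, so they are sister taxa.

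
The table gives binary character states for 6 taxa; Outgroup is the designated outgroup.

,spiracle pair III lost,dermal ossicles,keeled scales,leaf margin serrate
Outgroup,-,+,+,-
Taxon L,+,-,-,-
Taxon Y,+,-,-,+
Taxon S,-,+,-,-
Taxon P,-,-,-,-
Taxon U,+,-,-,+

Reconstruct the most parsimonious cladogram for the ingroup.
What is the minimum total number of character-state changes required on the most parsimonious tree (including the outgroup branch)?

Character polarity is set by the outgroup: the derived state is whichever differs from the outgroup's state, so for dermal ossicles, keeled scales the derived state is '-', and for the remaining characters it is '+'.
Only Taxon L, Taxon U, and Taxon Y show the derived state '+' for spiracle pair III lost, supporting them as a clade.
dermal ossicles (derived state '-') is shared by Taxon L, Taxon P, Taxon U, and Taxon Y — a synapomorphy uniting that clade.
All ingroup taxa share the derived state '-' for keeled scales; it defines the ingroup but does not resolve relationships within it.
Only Taxon U and Taxon Y show the derived state '+' for leaf margin serrate, supporting them as a clade.
Most parsimonious ingroup topology: (((Taxon L,(Taxon Y,Taxon U)),Taxon P),Taxon S).
Changes per character on this tree: spiracle pair III lost: 1; dermal ossicles: 1; keeled scales: 1; leaf margin serrate: 1.
Total = 4.

4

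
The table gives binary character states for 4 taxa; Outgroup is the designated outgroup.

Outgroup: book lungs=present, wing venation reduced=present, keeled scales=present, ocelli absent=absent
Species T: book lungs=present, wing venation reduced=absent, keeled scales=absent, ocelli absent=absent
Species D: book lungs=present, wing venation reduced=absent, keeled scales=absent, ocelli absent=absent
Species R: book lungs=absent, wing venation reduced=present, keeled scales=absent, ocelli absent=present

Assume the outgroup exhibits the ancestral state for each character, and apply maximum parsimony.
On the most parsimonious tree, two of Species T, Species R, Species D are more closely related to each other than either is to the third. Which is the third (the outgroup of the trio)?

Character polarity is set by the outgroup: the derived state is whichever differs from the outgroup's state, so for book lungs, wing venation reduced, keeled scales the derived state is 'absent', and for the remaining characters it is 'present'.
book lungs: derived state 'absent' in Species R only — an autapomorphy, so it tells us nothing about relationships among taxa.
wing venation reduced (derived state 'absent') is shared by Species D and Species T — a synapomorphy uniting that clade.
keeled scales (derived state 'absent') is shared by all ingroup taxa — unites the whole ingroup.
ocelli absent: derived state 'present' in Species R only — an autapomorphy, so it tells us nothing about relationships among taxa.
Most parsimonious ingroup topology: ((Species T,Species D),Species R).
Species D and Species T share a more recent common ancestor with each other than either does with Species R, so Species R is the least closely related of the three.

Species R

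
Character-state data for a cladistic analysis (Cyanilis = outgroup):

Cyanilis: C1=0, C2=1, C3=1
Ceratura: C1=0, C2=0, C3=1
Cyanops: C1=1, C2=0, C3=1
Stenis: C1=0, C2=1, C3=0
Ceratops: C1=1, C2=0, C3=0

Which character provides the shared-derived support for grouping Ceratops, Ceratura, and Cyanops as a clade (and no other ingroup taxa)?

Character polarity is set by the outgroup: the derived state is whichever differs from the outgroup's state, so for C2, C3 the derived state is '0', and for the remaining characters it is '1'.
Only Ceratops and Cyanops show the derived state '1' for C1, supporting them as a clade.
Only Ceratops, Ceratura, and Cyanops show the derived state '0' for C2, supporting them as a clade.
C3 (state '0') occurs in Ceratops and Stenis but conflicts with the nesting implied by the other characters — most parsimoniously interpreted as homoplasy.
Most parsimonious ingroup topology: ((Ceratura,(Cyanops,Ceratops)),Stenis).
The clade {Ceratops, Ceratura, Cyanops} is supported by C2: its derived state '0' occurs in exactly those taxa and in no other taxon (including the outgroup).

C2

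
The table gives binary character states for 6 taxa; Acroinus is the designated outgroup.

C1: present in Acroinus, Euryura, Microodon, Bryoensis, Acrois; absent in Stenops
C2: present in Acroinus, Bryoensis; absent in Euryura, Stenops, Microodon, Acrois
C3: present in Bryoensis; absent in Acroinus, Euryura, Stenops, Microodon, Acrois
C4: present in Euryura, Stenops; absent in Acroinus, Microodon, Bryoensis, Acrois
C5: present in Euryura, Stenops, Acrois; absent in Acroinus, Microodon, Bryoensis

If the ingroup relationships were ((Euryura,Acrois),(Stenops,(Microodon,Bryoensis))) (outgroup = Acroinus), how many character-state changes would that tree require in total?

8

Map each character onto ((Euryura,Acrois),(Stenops,(Microodon,Bryoensis))) (rooted by Acroinus) and count the minimum state changes it requires (Fitch parsimony):
C1: 1; C2: 2; C3: 1; C4: 2; C5: 2.
Total tree length = 8.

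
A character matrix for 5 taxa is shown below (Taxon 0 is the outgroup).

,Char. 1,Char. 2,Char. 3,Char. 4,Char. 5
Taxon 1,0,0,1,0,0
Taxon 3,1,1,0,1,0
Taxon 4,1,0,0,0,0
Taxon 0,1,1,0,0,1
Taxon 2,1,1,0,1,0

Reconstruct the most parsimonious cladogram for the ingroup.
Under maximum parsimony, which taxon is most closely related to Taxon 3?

Character polarity is set by the outgroup: the derived state is whichever differs from the outgroup's state, so for Char. 1, Char. 2, Char. 5 the derived state is '0', and for the remaining characters it is '1'.
Char. 1 (derived state '0') is unique to Taxon 1 (autapomorphy; uninformative for grouping).
Char. 2: derived state '0' in Taxon 1 and Taxon 4 only — synapomorphy for {Taxon 1, Taxon 4}.
Char. 3 (derived state '1') is unique to Taxon 1 (autapomorphy; uninformative for grouping).
Char. 4 (derived state '1') is shared by Taxon 2 and Taxon 3 — a synapomorphy uniting that clade.
All ingroup taxa share the derived state '0' for Char. 5; it defines the ingroup but does not resolve relationships within it.
Most parsimonious ingroup topology: ((Taxon 2,Taxon 3),(Taxon 4,Taxon 1)).
Taxon 3 and Taxon 2 form a cherry on this tree, so they are sister taxa.

Taxon 2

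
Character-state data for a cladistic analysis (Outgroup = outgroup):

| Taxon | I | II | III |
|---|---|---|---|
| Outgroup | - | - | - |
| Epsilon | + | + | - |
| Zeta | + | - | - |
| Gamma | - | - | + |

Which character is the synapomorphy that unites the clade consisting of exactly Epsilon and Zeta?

I

The outgroup has state '-' for every character, so '+' is the derived state throughout.
I: derived state '+' in Epsilon and Zeta only — synapomorphy for {Epsilon, Zeta}.
II: derived state '+' in Epsilon only — an autapomorphy, so it tells us nothing about relationships among taxa.
III: derived state '+' in Gamma only — an autapomorphy, so it tells us nothing about relationships among taxa.
Most parsimonious ingroup topology: ((Epsilon,Zeta),Gamma).
The clade {Epsilon, Zeta} is supported by I: its derived state '+' occurs in exactly those taxa and in no other taxon (including the outgroup).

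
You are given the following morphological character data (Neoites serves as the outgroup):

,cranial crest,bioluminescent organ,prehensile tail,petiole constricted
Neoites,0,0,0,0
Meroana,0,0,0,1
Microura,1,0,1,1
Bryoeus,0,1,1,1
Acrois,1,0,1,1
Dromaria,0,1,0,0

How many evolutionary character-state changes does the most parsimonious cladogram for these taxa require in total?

5

The outgroup has state '0' for every character, so '1' is the derived state throughout.
cranial crest: derived state '1' in Acrois and Microura only — synapomorphy for {Acrois, Microura}.
bioluminescent organ (state '1') occurs in Bryoeus and Dromaria but conflicts with the nesting implied by the other characters — most parsimoniously interpreted as homoplasy.
prehensile tail (derived state '1') is shared by Acrois, Bryoeus, and Microura — a synapomorphy uniting that clade.
petiole constricted (derived state '1') is shared by Acrois, Bryoeus, Meroana, and Microura — a synapomorphy uniting that clade.
Most parsimonious ingroup topology: ((Meroana,((Microura,Acrois),Bryoeus)),Dromaria).
Changes per character on this tree: cranial crest: 1; bioluminescent organ: 2; prehensile tail: 1; petiole constricted: 1.
Total = 5.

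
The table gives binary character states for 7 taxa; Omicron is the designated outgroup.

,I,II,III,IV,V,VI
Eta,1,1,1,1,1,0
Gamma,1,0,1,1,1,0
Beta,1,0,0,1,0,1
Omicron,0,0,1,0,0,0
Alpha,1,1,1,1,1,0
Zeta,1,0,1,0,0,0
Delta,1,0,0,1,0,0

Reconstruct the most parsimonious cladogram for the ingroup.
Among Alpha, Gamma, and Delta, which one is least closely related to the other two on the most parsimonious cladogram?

Delta

Character polarity is set by the outgroup: the derived state is whichever differs from the outgroup's state, so for III the derived state is '0', and for the remaining characters it is '1'.
I (derived state '1') is shared by all ingroup taxa — unites the whole ingroup.
II: derived state '1' in Alpha and Eta only — synapomorphy for {Alpha, Eta}.
Only Beta and Delta show the derived state '0' for III, supporting them as a clade.
IV (derived state '1') is shared by Alpha, Beta, Delta, Eta, and Gamma — a synapomorphy uniting that clade.
V: derived state '1' in Alpha, Eta, and Gamma only — synapomorphy for {Alpha, Eta, Gamma}.
VI (derived state '1') is unique to Beta (autapomorphy; uninformative for grouping).
Most parsimonious ingroup topology: (Zeta,((Gamma,(Alpha,Eta)),(Delta,Beta))).
Gamma and Alpha share a more recent common ancestor with each other than either does with Delta, so Delta is the least closely related of the three.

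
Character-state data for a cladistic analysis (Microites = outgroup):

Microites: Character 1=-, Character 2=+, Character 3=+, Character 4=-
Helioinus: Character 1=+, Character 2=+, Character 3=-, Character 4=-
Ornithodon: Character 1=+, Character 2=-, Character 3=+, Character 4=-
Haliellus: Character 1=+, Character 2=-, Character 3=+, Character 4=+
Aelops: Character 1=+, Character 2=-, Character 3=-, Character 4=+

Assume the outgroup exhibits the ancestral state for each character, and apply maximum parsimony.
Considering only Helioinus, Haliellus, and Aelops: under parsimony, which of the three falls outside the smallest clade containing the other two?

Character polarity is set by the outgroup: the derived state is whichever differs from the outgroup's state, so for Character 2, Character 3 the derived state is '-', and for the remaining characters it is '+'.
Character 1 (derived state '+') is shared by all ingroup taxa — unites the whole ingroup.
Only Aelops, Haliellus, and Ornithodon show the derived state '-' for Character 2, supporting them as a clade.
Character 3 (state '-') occurs in Aelops and Helioinus but conflicts with the nesting implied by the other characters — most parsimoniously interpreted as homoplasy.
Character 4: derived state '+' in Aelops and Haliellus only — synapomorphy for {Aelops, Haliellus}.
Most parsimonious ingroup topology: (Helioinus,(Ornithodon,(Haliellus,Aelops))).
Aelops and Haliellus share a more recent common ancestor with each other than either does with Helioinus, so Helioinus is the least closely related of the three.

Helioinus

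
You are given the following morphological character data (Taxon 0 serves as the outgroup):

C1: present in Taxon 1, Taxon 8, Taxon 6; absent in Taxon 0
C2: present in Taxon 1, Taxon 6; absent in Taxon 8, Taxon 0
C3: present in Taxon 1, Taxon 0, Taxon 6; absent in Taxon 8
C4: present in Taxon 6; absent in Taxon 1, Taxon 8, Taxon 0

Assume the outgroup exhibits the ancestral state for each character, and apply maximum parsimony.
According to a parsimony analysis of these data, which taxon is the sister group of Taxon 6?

Taxon 1

Character polarity is set by the outgroup: the derived state is whichever differs from the outgroup's state, so for C3 the derived state is 'absent', and for the remaining characters it is 'present'.
All ingroup taxa share the derived state 'present' for C1; it defines the ingroup but does not resolve relationships within it.
Only Taxon 1 and Taxon 6 show the derived state 'present' for C2, supporting them as a clade.
C3 (derived state 'absent') is unique to Taxon 8 (autapomorphy; uninformative for grouping).
C4 (derived state 'present') is unique to Taxon 6 (autapomorphy; uninformative for grouping).
Most parsimonious ingroup topology: ((Taxon 1,Taxon 6),Taxon 8).
Taxon 6 and Taxon 1 form a cherry on this tree, so they are sister taxa.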